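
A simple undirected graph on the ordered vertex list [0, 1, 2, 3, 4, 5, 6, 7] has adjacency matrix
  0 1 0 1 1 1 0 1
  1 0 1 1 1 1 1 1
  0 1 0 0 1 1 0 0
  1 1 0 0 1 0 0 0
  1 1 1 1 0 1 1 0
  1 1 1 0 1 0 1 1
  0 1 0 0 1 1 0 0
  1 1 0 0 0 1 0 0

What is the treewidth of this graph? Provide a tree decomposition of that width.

The largest bag has 4 vertices, giving width 3; this decomposition certifies tw(G) ≤ 3. Conversely, {0, 1, 3, 4} is a clique of size 4, and the vertices of any clique must share a bag in every tree decomposition; so some bag has ≥ 4 vertices and tw(G) ≥ 3. Hence tw(G) = 3 exactly.

Treewidth 3.
One optimal decomposition is:
Bags: B1 = {1, 2, 4, 5}  B2 = {0, 1, 4, 5}  B3 = {0, 1, 3, 4}  B4 = {0, 1, 5, 7}  B5 = {1, 4, 5, 6}
Tree: B1–B2, B2–B3, B2–B4, B1–B5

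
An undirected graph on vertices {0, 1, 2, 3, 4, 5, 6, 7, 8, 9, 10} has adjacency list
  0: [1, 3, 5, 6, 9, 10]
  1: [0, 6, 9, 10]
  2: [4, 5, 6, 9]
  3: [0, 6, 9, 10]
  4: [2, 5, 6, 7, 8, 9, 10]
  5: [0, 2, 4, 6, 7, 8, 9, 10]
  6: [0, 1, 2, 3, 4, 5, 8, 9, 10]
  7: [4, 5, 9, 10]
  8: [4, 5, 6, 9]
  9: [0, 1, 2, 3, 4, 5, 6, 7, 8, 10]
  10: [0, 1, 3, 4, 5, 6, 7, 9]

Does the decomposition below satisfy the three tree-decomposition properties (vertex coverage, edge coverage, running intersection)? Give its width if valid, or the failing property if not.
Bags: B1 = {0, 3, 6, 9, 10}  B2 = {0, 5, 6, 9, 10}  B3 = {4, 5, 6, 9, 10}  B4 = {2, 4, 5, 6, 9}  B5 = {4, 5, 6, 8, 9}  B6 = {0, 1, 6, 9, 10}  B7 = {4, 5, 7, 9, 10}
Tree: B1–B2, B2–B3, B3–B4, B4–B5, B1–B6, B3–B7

Vertex coverage: the bags together contain {0, 1, 2, 3, 4, 5, 6, 7, 8, 9, 10}, the full vertex set. Edge coverage: each edge of G has both endpoints in at least one bag. Running intersection: for every vertex, the bags containing it form a connected subtree. All three properties hold, so this is a valid tree decomposition of width max|bag| − 1 = 4, and hence tw(G) ≤ 4.

Yes; width 4.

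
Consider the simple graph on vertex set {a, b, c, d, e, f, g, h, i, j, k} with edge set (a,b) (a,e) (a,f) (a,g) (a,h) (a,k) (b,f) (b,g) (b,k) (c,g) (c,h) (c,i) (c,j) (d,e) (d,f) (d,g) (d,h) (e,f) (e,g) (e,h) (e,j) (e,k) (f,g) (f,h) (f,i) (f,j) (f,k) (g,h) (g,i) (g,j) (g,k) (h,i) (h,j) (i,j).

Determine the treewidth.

A width-4 tree decomposition is:
Bags: B1 = {e, f, g, h, j}  B2 = {a, e, f, g, h}  B3 = {a, e, f, g, k}  B4 = {a, b, f, g, k}  B5 = {f, g, h, i, j}  B6 = {c, g, h, i, j}  B7 = {d, e, f, g, h}
Tree: B1–B2, B2–B3, B3–B4, B1–B5, B5–B6, B1–B7
Every bag has size at most 5, so the width is 5 − 1 = 4 and tw(G) ≤ 4. Conversely, {c, g, h, i, j} is a clique of size 5, and the vertices of any clique must share a bag in every tree decomposition; so some bag has ≥ 5 vertices and tw(G) ≥ 4. Hence tw(G) = 4 exactly.

4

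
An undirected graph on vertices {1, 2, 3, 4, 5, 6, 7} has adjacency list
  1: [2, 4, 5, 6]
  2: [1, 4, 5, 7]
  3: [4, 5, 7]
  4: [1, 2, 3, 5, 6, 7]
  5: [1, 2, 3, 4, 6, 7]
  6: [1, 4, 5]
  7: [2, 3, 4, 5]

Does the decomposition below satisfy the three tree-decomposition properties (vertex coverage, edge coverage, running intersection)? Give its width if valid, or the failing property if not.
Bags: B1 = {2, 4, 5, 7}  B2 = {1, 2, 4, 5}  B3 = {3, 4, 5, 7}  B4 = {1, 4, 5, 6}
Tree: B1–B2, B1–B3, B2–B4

Checking the three conditions: (i) the bags cover all of {1, 2, 3, 4, 5, 6, 7}; (ii) for each edge, some bag contains both endpoints; (iii) the bags containing any fixed vertex form a subtree. All hold, so the decomposition is valid with width 4 − 1 = 3.

Yes; width 3.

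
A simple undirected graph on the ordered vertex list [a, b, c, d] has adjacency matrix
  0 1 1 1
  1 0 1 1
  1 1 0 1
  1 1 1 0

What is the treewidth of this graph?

A width-3 tree decomposition is:
Bags: B1 = {a, b, c, d}
Tree: (single bag)
A single bag containing all 4 vertices is trivially a valid decomposition of width 3. Conversely, {a, b, c, d} is a clique of size 4, and the vertices of any clique must share a bag in every tree decomposition; so some bag has ≥ 4 vertices and tw(G) ≥ 3. Combining the bounds, tw(G) = 3.

3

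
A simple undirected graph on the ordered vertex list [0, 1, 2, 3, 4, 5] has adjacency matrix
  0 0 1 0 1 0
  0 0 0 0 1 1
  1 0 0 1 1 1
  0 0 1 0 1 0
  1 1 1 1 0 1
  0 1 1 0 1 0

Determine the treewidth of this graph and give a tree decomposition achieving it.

The largest bag has 3 vertices, giving width 2; this decomposition certifies tw(G) ≤ 2. On the other hand G contains the 3-clique {1, 4, 5}. A clique must lie in a single bag of any decomposition, so no decomposition can have width below 2. Hence tw(G) = 2 exactly.

Treewidth 2.
Bags: B1 = {2, 4, 5}  B2 = {2, 3, 4}  B3 = {0, 2, 4}  B4 = {1, 4, 5}
Tree: B1–B2, B1–B3, B1–B4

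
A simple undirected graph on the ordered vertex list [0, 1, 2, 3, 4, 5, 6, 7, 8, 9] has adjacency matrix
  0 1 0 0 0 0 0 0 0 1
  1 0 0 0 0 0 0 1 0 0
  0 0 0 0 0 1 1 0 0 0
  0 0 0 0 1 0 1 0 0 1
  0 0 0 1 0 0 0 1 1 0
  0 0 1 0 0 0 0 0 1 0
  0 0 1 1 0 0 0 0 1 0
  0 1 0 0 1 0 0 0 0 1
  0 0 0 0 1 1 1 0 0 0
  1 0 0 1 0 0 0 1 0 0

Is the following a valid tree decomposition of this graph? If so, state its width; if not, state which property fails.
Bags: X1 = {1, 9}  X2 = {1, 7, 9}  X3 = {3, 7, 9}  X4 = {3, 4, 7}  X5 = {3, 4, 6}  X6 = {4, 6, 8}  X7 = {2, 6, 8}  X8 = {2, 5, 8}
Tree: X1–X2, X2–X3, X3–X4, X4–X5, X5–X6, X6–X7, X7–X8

A tree decomposition must satisfy three properties: every vertex lies in some bag; for every edge, both endpoints lie together in some bag; and for every vertex, the bags containing it form a connected subtree. Here vertex 0 appears in no bag, so the decomposition is invalid.

No — vertex 0 appears in no bag.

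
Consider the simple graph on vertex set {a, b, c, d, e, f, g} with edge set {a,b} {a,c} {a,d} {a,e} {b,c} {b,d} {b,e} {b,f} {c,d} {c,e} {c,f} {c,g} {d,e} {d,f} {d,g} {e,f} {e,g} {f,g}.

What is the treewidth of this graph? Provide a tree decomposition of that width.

Treewidth 4.
One optimal decomposition is:
Bags: B1 = {c, d, e, f, g}  B2 = {b, c, d, e, f}  B3 = {a, b, c, d, e}
Tree: B1–B2, B2–B3

Every bag has size at most 5, so the width is 5 − 1 = 4 and tw(G) ≤ 4. On the other hand G contains the 5-clique {a, b, c, d, e}. A clique must lie in a single bag of any decomposition, so no decomposition can have width below 4. Combining the bounds, tw(G) = 4.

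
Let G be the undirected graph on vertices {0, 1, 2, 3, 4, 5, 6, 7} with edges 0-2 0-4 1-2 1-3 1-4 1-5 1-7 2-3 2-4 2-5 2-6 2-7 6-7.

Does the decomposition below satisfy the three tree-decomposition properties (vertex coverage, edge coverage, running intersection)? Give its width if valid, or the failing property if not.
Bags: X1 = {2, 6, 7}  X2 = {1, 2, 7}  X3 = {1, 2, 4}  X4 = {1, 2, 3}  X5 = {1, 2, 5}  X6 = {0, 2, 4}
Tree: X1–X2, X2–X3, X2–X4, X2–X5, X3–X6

Yes; width 2.

Every vertex of G appears in some bag (union = {0, 1, 2, 3, 4, 5, 6, 7}); every edge is covered by a bag; and for each vertex v the set of bags containing v is connected in the bag tree. The decomposition is therefore valid. The largest bag has 3 vertices, so the width is 2.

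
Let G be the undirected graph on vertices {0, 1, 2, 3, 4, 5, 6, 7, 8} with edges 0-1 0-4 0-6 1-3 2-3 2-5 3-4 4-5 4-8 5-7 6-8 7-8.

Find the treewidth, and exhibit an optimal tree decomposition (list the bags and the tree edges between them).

Treewidth 3.
One optimal decomposition is:
Bags: B1 = {5, 6, 7, 8}  B2 = {4, 5, 6, 8}  B3 = {0, 4, 5, 6}  B4 = {0, 2, 4, 5}  B5 = {0, 2, 3, 4}  B6 = {0, 1, 2, 3}
Tree: B1–B2, B2–B3, B3–B4, B4–B5, B5–B6

The largest bag has 4 vertices, giving width 3; this decomposition certifies tw(G) ≤ 3. For the lower bound: the 4 vertex sets {6,7,8}, {5}, {4}, {0,1,2,3} are disjoint, each induces a connected subgraph, and every pair is joined by at least one edge of G. Contracting each set to a single vertex therefore yields K_{4} as a minor, and since treewidth is minor-monotone, tw(G) ≥ tw(K_{4}) = 3. Combining the bounds, tw(G) = 3.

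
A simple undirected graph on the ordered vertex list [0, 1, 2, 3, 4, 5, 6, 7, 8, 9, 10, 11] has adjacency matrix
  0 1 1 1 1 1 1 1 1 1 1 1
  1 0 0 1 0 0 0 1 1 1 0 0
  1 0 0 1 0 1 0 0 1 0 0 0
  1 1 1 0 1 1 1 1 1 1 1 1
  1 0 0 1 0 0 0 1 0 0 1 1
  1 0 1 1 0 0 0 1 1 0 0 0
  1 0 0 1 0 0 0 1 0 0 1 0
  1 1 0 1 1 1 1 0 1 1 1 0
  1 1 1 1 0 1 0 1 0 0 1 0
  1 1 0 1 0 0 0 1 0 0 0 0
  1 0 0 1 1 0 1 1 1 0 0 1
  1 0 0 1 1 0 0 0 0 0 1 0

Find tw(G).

4

A width-4 tree decomposition is:
Bags: B1 = {0, 1, 3, 7, 8}  B2 = {0, 3, 7, 8, 10}  B3 = {0, 3, 4, 7, 10}  B4 = {0, 3, 5, 7, 8}  B5 = {0, 3, 6, 7, 10}  B6 = {0, 3, 4, 10, 11}  B7 = {0, 2, 3, 5, 8}  B8 = {0, 1, 3, 7, 9}
Tree: B1–B2, B2–B3, B2–B4, B3–B5, B3–B6, B4–B7, B1–B8
Every bag has size at most 5, so the width is 5 − 1 = 4 and tw(G) ≤ 4. Conversely, {0, 2, 3, 5, 8} is a clique of size 5, and the vertices of any clique must share a bag in every tree decomposition; so some bag has ≥ 5 vertices and tw(G) ≥ 4. Therefore the treewidth is 4.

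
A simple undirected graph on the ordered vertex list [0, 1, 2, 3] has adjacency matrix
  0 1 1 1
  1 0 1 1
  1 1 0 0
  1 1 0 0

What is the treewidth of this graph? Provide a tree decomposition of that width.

Treewidth 2.
One such decomposition:
Bags: B1 = {0, 1, 2}  B2 = {0, 1, 3}
Tree: B1–B2

Every bag has size at most 3, so the width is 3 − 1 = 2 and tw(G) ≤ 2. For the lower bound, the 3 vertices {0, 1, 2} are pairwise adjacent, and any tree decomposition puts a clique entirely inside one bag — forcing width ≥ 2. Combining the bounds, tw(G) = 2.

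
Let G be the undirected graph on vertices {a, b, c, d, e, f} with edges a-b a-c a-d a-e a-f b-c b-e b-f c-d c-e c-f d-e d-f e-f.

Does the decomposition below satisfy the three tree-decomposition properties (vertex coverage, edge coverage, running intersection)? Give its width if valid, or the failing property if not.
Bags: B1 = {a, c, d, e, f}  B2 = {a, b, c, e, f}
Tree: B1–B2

Checking the three conditions: (i) the bags cover all of {a, b, c, d, e, f}; (ii) for each edge, some bag contains both endpoints; (iii) the bags containing any fixed vertex form a subtree. All hold, so the decomposition is valid with width 5 − 1 = 4.

Yes; width 4.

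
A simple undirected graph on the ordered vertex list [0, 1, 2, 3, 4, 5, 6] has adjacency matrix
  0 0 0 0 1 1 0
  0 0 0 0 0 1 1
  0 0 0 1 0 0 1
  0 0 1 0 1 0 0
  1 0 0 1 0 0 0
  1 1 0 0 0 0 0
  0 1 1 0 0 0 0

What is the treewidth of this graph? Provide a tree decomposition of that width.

Treewidth 2.
One optimal decomposition is:
Bags: B1 = {0, 3, 4}  B2 = {0, 3, 5}  B3 = {1, 3, 5}  B4 = {1, 3, 6}  B5 = {2, 3, 6}
Tree: B1–B2, B2–B3, B3–B4, B4–B5

Every bag has size at most 3, so the width is 3 − 1 = 2 and tw(G) ≤ 2. Since 3–4–0–5–1–6–2–3 is a cycle in G, G is not acyclic. Forests are exactly the graphs of treewidth ≤ 1, so tw(G) ≥ 2. The upper and lower bounds meet at 2, so that is the treewidth.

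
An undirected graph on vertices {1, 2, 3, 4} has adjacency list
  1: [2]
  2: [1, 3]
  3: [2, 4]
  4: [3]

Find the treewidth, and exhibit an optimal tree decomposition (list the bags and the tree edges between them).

Each bag holds 2 vertices, so the decomposition has width 1, which upper-bounds the treewidth. Since G has at least one edge (e.g. 1–2), it is not an edgeless graph, so tw(G) ≥ 1. The upper and lower bounds meet at 1, so that is the treewidth.

Treewidth 1.
One such decomposition:
Bags: B1 = {1, 2}  B2 = {2, 3}  B3 = {3, 4}
Tree: B1–B2, B2–B3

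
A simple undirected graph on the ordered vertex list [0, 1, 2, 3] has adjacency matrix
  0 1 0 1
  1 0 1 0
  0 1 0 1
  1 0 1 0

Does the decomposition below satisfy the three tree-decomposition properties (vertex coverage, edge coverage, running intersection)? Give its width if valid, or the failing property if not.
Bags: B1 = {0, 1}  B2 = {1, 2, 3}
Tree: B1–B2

No — edge (3,0) lies in no bag.

A tree decomposition must satisfy three properties: every vertex lies in some bag; for every edge, both endpoints lie together in some bag; and for every vertex, the bags containing it form a connected subtree. Here edge (3,0) lies in no bag, so the decomposition is invalid.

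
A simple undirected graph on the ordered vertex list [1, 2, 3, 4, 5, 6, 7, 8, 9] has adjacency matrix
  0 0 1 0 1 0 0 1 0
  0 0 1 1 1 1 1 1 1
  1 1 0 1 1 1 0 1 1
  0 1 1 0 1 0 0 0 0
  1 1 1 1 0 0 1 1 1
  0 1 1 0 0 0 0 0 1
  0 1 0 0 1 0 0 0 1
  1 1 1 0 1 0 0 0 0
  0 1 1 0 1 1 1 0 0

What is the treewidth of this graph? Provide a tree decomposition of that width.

Treewidth 3.
One optimal decomposition is:
Bags: B1 = {2, 3, 5, 9}  B2 = {2, 3, 5, 8}  B3 = {2, 3, 4, 5}  B4 = {2, 3, 6, 9}  B5 = {1, 3, 5, 8}  B6 = {2, 5, 7, 9}
Tree: B1–B2, B1–B3, B1–B4, B2–B5, B1–B6

Every bag has size at most 4, so the width is 4 − 1 = 3 and tw(G) ≤ 3. Conversely, {1, 3, 5, 8} is a clique of size 4, and the vertices of any clique must share a bag in every tree decomposition; so some bag has ≥ 4 vertices and tw(G) ≥ 3. Therefore the treewidth is 3.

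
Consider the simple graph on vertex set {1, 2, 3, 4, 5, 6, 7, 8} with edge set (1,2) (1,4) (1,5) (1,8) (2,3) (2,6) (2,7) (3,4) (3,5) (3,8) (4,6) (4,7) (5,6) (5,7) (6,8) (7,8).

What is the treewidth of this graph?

4

A width-4 tree decomposition is:
Bags: B1 = {1, 3, 4, 6, 7}  B2 = {1, 2, 3, 6, 7}  B3 = {1, 3, 5, 6, 7}  B4 = {1, 3, 6, 7, 8}
Tree: B1–B2, B2–B3, B3–B4
Every bag has size at most 5, so the width is 5 − 1 = 4 and tw(G) ≤ 4. For the lower bound: the 5 vertex sets {3,4}, {2,7}, {5,6}, {1}, {8} are disjoint, each induces a connected subgraph, and every pair is joined by at least one edge of G. Contracting each set to a single vertex therefore yields K_{5} as a minor, and since treewidth is minor-monotone, tw(G) ≥ tw(K_{5}) = 4. The upper and lower bounds meet at 4, so that is the treewidth.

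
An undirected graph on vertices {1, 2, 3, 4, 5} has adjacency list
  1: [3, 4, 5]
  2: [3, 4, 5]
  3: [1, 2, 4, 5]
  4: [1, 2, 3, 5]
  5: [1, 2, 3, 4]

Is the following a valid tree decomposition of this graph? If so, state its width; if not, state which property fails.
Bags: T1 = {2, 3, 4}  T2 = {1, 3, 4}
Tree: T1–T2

No — vertex 5 appears in no bag.

A tree decomposition must satisfy three properties: every vertex lies in some bag; for every edge, both endpoints lie together in some bag; and for every vertex, the bags containing it form a connected subtree. Here vertex 5 appears in no bag, so the decomposition is invalid.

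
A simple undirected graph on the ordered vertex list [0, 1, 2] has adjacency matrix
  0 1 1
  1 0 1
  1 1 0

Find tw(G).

A width-2 tree decomposition is:
Bags: B1 = {0, 1, 2}
Tree: (single bag)
A single bag containing all 3 vertices is trivially a valid decomposition of width 2. On the other hand G contains the 3-clique {0, 1, 2}. A clique must lie in a single bag of any decomposition, so no decomposition can have width below 2. Therefore the treewidth is 2.

2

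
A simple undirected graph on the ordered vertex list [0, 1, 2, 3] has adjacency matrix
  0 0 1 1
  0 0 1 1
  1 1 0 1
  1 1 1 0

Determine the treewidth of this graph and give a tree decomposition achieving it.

Treewidth 2.
Bags: B1 = {1, 2, 3}  B2 = {0, 2, 3}
Tree: B1–B2

Every bag has size at most 3, so the width is 3 − 1 = 2 and tw(G) ≤ 2. For the lower bound, the 3 vertices {0, 2, 3} are pairwise adjacent, and any tree decomposition puts a clique entirely inside one bag — forcing width ≥ 2. Combining the bounds, tw(G) = 2.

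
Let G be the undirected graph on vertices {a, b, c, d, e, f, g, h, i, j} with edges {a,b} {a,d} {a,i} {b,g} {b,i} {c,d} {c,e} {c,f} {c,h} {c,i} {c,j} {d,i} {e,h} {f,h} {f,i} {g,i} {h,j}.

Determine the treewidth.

A width-2 tree decomposition is:
Bags: B1 = {c, d, i}  B2 = {a, d, i}  B3 = {c, f, i}  B4 = {c, f, h}  B5 = {a, b, i}  B6 = {b, g, i}  B7 = {c, e, h}  B8 = {c, h, j}
Tree: B1–B2, B1–B3, B3–B4, B2–B5, B5–B6, B4–B7, B7–B8
The largest bag has 3 vertices, giving width 2; this decomposition certifies tw(G) ≤ 2. On the other hand G contains the 3-clique {c, h, j}. A clique must lie in a single bag of any decomposition, so no decomposition can have width below 2. Hence tw(G) = 2 exactly.

2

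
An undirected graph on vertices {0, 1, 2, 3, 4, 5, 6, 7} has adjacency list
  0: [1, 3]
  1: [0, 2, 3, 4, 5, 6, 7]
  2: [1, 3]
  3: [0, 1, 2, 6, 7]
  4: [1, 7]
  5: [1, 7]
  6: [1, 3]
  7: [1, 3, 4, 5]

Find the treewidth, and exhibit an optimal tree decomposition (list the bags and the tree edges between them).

Every bag has size at most 3, so the width is 3 − 1 = 2 and tw(G) ≤ 2. Conversely, {0, 1, 3} is a clique of size 3, and the vertices of any clique must share a bag in every tree decomposition; so some bag has ≥ 3 vertices and tw(G) ≥ 2. Combining the bounds, tw(G) = 2.

Treewidth 2.
Bags: B1 = {1, 3, 7}  B2 = {1, 4, 7}  B3 = {0, 1, 3}  B4 = {1, 2, 3}  B5 = {1, 3, 6}  B6 = {1, 5, 7}
Tree: B1–B2, B1–B3, B3–B4, B1–B5, B2–B6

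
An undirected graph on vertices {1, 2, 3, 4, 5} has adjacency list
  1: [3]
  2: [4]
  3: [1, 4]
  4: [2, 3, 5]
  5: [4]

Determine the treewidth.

A width-1 tree decomposition is:
Bags: B1 = {3, 4}  B2 = {2, 4}  B3 = {1, 3}  B4 = {4, 5}
Tree: B1–B2, B1–B3, B1–B4
Each bag holds 2 vertices, so the decomposition has width 1, which upper-bounds the treewidth. Any graph with an edge has treewidth ≥ 1, and G has the edge 3–4. Combining the bounds, tw(G) = 1.

1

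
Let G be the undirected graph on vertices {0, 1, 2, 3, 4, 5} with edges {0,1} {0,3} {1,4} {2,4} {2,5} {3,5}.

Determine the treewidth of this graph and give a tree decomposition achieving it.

Each bag holds 3 vertices, so the decomposition has width 2, which upper-bounds the treewidth. Since 4–1–0–3–5–2–4 is a cycle in G, G is not acyclic. Forests are exactly the graphs of treewidth ≤ 1, so tw(G) ≥ 2. Combining the bounds, tw(G) = 2.

Treewidth 2.
Bags: B1 = {0, 1, 4}  B2 = {0, 3, 4}  B3 = {3, 4, 5}  B4 = {2, 4, 5}
Tree: B1–B2, B2–B3, B3–B4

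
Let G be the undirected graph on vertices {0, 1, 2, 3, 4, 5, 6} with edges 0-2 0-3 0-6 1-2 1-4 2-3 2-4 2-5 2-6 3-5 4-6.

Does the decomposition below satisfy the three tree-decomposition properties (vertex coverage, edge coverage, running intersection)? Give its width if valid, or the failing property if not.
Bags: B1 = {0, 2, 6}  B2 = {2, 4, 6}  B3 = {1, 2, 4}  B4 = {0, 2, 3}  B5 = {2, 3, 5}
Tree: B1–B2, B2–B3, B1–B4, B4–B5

Every vertex of G appears in some bag (union = {0, 1, 2, 3, 4, 5, 6}); every edge is covered by a bag; and for each vertex v the set of bags containing v is connected in the bag tree. The decomposition is therefore valid. The largest bag has 3 vertices, so the width is 2.

Yes; width 2.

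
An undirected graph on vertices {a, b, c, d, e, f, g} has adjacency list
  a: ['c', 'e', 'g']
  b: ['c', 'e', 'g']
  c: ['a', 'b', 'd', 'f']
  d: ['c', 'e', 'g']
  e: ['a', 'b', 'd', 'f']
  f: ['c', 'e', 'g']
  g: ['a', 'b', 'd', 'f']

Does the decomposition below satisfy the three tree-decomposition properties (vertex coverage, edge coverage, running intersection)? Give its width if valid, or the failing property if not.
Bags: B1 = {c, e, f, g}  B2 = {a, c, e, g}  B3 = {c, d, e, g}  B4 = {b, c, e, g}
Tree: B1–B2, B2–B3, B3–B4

Yes; width 3.

Checking the three conditions: (i) the bags cover all of {a, b, c, d, e, f, g}; (ii) for each edge, some bag contains both endpoints; (iii) the bags containing any fixed vertex form a subtree. All hold, so the decomposition is valid with width 4 − 1 = 3.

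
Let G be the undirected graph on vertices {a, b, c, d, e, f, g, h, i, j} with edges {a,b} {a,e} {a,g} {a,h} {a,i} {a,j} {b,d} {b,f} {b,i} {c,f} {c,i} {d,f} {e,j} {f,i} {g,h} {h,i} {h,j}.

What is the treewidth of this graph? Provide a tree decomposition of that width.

Treewidth 2.
Bags: B1 = {a, b, i}  B2 = {b, f, i}  B3 = {a, h, i}  B4 = {a, h, j}  B5 = {a, e, j}  B6 = {c, f, i}  B7 = {a, g, h}  B8 = {b, d, f}
Tree: B1–B2, B1–B3, B3–B4, B4–B5, B2–B6, B4–B7, B2–B8

The largest bag has 3 vertices, giving width 2; this decomposition certifies tw(G) ≤ 2. Conversely, {b, d, f} is a clique of size 3, and the vertices of any clique must share a bag in every tree decomposition; so some bag has ≥ 3 vertices and tw(G) ≥ 2. The upper and lower bounds meet at 2, so that is the treewidth.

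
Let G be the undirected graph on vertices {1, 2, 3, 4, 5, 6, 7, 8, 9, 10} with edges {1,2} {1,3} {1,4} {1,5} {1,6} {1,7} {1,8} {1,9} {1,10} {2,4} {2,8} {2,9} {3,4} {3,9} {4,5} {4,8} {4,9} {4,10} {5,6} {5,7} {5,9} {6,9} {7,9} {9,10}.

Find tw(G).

3

A width-3 tree decomposition is:
Bags: B1 = {1, 4, 5, 9}  B2 = {1, 2, 4, 9}  B3 = {1, 4, 9, 10}  B4 = {1, 5, 6, 9}  B5 = {1, 2, 4, 8}  B6 = {1, 3, 4, 9}  B7 = {1, 5, 7, 9}
Tree: B1–B2, B1–B3, B1–B4, B2–B5, B3–B6, B1–B7
The largest bag has 4 vertices, giving width 3; this decomposition certifies tw(G) ≤ 3. On the other hand G contains the 4-clique {1, 2, 4, 8}. A clique must lie in a single bag of any decomposition, so no decomposition can have width below 3. Therefore the treewidth is 3.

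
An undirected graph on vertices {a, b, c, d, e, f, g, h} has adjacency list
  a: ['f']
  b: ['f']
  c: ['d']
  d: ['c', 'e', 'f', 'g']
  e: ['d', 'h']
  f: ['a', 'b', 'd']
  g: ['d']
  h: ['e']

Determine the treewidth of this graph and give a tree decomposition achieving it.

Treewidth 1.
One optimal decomposition is:
Bags: B1 = {d, e}  B2 = {d, f}  B3 = {c, d}  B4 = {e, h}  B5 = {b, f}  B6 = {d, g}  B7 = {a, f}
Tree: B1–B2, B2–B3, B1–B4, B2–B5, B1–B6, B5–B7

Each bag holds 2 vertices, so the decomposition has width 1, which upper-bounds the treewidth. Any graph with an edge has treewidth ≥ 1, and G has the edge e–d. Hence tw(G) = 1 exactly.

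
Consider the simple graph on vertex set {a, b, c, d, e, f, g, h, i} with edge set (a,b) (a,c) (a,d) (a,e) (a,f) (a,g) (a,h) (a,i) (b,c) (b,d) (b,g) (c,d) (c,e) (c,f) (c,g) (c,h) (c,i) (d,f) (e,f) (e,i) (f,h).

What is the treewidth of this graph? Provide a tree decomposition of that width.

Treewidth 3.
One such decomposition:
Bags: B1 = {a, c, e, i}  B2 = {a, c, e, f}  B3 = {a, c, d, f}  B4 = {a, b, c, d}  B5 = {a, c, f, h}  B6 = {a, b, c, g}
Tree: B1–B2, B2–B3, B3–B4, B2–B5, B4–B6

The largest bag has 4 vertices, giving width 3; this decomposition certifies tw(G) ≤ 3. On the other hand G contains the 4-clique {a, b, c, g}. A clique must lie in a single bag of any decomposition, so no decomposition can have width below 3. The upper and lower bounds meet at 3, so that is the treewidth.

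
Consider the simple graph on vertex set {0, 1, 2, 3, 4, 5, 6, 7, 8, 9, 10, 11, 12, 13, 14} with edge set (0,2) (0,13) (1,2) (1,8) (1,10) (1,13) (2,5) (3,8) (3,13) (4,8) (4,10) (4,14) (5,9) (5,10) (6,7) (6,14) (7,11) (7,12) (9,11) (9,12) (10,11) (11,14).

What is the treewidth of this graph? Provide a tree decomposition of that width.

Every bag has size at most 4, so the width is 4 − 1 = 3 and tw(G) ≤ 3. For the lower bound: the 4 vertex sets {6,7,12}, {9}, {11}, {4,5,10,14} are disjoint, each induces a connected subgraph, and every pair is joined by at least one edge of G. Contracting each set to a single vertex therefore yields K_{4} as a minor, and since treewidth is minor-monotone, tw(G) ≥ tw(K_{4}) = 3. Therefore the treewidth is 3.

Treewidth 3.
One such decomposition:
Bags: B1 = {6, 7, 9, 12}  B2 = {6, 7, 9, 11}  B3 = {6, 9, 11, 14}  B4 = {5, 9, 11, 14}  B5 = {5, 10, 11, 14}  B6 = {4, 5, 10, 14}  B7 = {2, 4, 5, 10}  B8 = {1, 2, 4, 10}  B9 = {1, 2, 4, 8}  B10 = {0, 1, 2, 8}  B11 = {0, 1, 8, 13}  B12 = {0, 3, 8, 13}
Tree: B1–B2, B2–B3, B3–B4, B4–B5, B5–B6, B6–B7, B7–B8, B8–B9, B9–B10, B10–B11, B11–B12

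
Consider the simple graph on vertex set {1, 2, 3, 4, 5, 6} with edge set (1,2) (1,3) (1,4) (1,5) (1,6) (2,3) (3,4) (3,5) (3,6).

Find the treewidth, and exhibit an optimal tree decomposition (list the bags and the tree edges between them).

Treewidth 2.
Bags: B1 = {1, 3, 4}  B2 = {1, 3, 6}  B3 = {1, 3, 5}  B4 = {1, 2, 3}
Tree: B1–B2, B2–B3, B2–B4

Every bag has size at most 3, so the width is 3 − 1 = 2 and tw(G) ≤ 2. Conversely, {1, 2, 3} is a clique of size 3, and the vertices of any clique must share a bag in every tree decomposition; so some bag has ≥ 3 vertices and tw(G) ≥ 2. Combining the bounds, tw(G) = 2.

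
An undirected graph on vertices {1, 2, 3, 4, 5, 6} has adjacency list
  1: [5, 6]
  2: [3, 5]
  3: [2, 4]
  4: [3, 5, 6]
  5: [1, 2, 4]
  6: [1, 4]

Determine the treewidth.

2

A width-2 tree decomposition is:
Bags: B1 = {1, 5, 6}  B2 = {4, 5, 6}  B3 = {2, 4, 5}  B4 = {2, 3, 4}
Tree: B1–B2, B2–B3, B3–B4
Every bag has size at most 3, so the width is 3 − 1 = 2 and tw(G) ≤ 2. Since 1–6–4–5–1 is a cycle in G, G is not acyclic. Forests are exactly the graphs of treewidth ≤ 1, so tw(G) ≥ 2. Hence tw(G) = 2 exactly.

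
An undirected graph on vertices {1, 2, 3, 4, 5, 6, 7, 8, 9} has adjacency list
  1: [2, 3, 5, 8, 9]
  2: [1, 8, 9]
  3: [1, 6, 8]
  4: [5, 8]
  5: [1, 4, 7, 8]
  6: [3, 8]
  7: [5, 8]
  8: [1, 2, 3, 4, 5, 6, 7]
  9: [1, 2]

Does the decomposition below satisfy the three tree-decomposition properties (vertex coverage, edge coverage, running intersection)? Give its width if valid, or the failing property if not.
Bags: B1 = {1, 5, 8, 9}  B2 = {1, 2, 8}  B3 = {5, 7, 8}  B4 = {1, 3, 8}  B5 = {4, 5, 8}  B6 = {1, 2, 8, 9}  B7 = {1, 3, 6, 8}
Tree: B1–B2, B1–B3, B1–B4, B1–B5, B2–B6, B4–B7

A tree decomposition must satisfy three properties: every vertex lies in some bag; for every edge, both endpoints lie together in some bag; and for every vertex, the bags containing it form a connected subtree. Here bags containing vertex 9 are not connected in the tree, so the decomposition is invalid.

No — bags containing vertex 9 are not connected in the tree.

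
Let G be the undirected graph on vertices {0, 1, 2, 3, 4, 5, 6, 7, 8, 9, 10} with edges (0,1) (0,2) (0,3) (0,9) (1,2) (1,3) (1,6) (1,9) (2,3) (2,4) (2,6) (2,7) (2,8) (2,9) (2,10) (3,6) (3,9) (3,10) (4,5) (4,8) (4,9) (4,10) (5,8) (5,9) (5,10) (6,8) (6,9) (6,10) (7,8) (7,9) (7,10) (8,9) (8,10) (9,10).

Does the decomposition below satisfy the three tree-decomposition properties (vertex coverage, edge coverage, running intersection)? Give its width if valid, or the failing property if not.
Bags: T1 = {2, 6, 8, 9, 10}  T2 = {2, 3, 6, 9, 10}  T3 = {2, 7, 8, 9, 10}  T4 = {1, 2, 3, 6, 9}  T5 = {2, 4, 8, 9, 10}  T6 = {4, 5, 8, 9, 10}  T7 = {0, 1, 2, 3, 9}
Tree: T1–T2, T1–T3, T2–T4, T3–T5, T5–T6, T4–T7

Yes; width 4.

Checking the three conditions: (i) the bags cover all of {0, 1, 2, 3, 4, 5, 6, 7, 8, 9, 10}; (ii) for each edge, some bag contains both endpoints; (iii) the bags containing any fixed vertex form a subtree. All hold, so the decomposition is valid with width 5 − 1 = 4.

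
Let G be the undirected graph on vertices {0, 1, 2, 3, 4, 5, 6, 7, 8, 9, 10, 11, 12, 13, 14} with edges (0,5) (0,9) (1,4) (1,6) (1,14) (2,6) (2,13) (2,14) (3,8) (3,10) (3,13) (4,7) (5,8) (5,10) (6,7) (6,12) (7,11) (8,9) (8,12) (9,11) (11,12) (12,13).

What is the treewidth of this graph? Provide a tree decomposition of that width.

Each bag holds 4 vertices, so the decomposition has width 3, which upper-bounds the treewidth. For the lower bound: the 4 vertex sets {1,4,14}, {2}, {6}, {7,11,12,13} are disjoint, each induces a connected subgraph, and every pair is joined by at least one edge of G. Contracting each set to a single vertex therefore yields K_{4} as a minor, and since treewidth is minor-monotone, tw(G) ≥ tw(K_{4}) = 3. Therefore the treewidth is 3.

Treewidth 3.
One optimal decomposition is:
Bags: B1 = {1, 2, 4, 14}  B2 = {1, 2, 4, 6}  B3 = {2, 4, 6, 7}  B4 = {2, 6, 7, 13}  B5 = {6, 7, 12, 13}  B6 = {7, 11, 12, 13}  B7 = {3, 11, 12, 13}  B8 = {3, 8, 11, 12}  B9 = {3, 8, 9, 11}  B10 = {3, 8, 9, 10}  B11 = {5, 8, 9, 10}  B12 = {0, 5, 9, 10}
Tree: B1–B2, B2–B3, B3–B4, B4–B5, B5–B6, B6–B7, B7–B8, B8–B9, B9–B10, B10–B11, B11–B12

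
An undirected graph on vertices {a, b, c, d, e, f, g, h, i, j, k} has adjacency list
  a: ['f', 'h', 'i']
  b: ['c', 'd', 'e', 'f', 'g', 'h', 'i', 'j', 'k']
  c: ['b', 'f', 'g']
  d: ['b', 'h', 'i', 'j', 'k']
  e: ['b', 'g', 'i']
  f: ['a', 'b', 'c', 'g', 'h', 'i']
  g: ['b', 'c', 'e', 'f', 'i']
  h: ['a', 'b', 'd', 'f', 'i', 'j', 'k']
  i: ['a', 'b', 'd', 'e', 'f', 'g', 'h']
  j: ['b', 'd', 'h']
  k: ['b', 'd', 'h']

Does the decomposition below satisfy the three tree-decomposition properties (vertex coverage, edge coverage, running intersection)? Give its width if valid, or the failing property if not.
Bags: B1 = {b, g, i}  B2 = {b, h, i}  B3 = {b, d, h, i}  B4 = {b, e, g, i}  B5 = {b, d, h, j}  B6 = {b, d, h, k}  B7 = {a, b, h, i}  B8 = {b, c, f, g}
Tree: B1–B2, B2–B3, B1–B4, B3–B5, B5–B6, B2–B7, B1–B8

A tree decomposition must satisfy three properties: every vertex lies in some bag; for every edge, both endpoints lie together in some bag; and for every vertex, the bags containing it form a connected subtree. Here edge (f,i) lies in no bag, so the decomposition is invalid.

No — edge (f,i) lies in no bag.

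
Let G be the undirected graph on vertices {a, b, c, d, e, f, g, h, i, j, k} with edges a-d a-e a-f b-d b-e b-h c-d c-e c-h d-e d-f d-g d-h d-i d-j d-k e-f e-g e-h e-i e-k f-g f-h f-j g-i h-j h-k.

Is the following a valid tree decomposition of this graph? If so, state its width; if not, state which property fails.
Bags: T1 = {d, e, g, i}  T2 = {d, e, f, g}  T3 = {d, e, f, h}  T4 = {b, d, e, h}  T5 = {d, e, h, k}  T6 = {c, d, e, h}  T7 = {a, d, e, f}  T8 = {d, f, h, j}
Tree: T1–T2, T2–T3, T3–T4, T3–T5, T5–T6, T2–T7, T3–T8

Yes; width 3.

Every vertex of G appears in some bag (union = {a, b, c, d, e, f, g, h, i, j, k}); every edge is covered by a bag; and for each vertex v the set of bags containing v is connected in the bag tree. The decomposition is therefore valid. The largest bag has 4 vertices, so the width is 3.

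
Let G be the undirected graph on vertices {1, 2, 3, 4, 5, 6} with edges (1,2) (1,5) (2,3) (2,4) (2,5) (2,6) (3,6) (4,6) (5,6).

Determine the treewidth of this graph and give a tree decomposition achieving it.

Each bag holds 3 vertices, so the decomposition has width 2, which upper-bounds the treewidth. Conversely, {1, 2, 5} is a clique of size 3, and the vertices of any clique must share a bag in every tree decomposition; so some bag has ≥ 3 vertices and tw(G) ≥ 2. Combining the bounds, tw(G) = 2.

Treewidth 2.
Bags: B1 = {2, 3, 6}  B2 = {2, 4, 6}  B3 = {2, 5, 6}  B4 = {1, 2, 5}
Tree: B1–B2, B2–B3, B3–B4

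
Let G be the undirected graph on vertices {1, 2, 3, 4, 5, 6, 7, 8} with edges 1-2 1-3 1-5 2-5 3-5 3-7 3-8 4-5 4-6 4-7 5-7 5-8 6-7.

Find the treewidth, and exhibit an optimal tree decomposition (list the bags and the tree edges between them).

The largest bag has 3 vertices, giving width 2; this decomposition certifies tw(G) ≤ 2. Conversely, {1, 2, 5} is a clique of size 3, and the vertices of any clique must share a bag in every tree decomposition; so some bag has ≥ 3 vertices and tw(G) ≥ 2. Combining the bounds, tw(G) = 2.

Treewidth 2.
One optimal decomposition is:
Bags: B1 = {4, 6, 7}  B2 = {4, 5, 7}  B3 = {3, 5, 7}  B4 = {1, 3, 5}  B5 = {1, 2, 5}  B6 = {3, 5, 8}
Tree: B1–B2, B2–B3, B3–B4, B4–B5, B3–B6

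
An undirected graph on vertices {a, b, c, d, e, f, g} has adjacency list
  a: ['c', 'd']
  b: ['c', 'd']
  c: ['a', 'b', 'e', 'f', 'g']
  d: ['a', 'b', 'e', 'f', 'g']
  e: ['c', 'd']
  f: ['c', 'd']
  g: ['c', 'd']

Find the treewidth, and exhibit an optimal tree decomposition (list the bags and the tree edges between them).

Treewidth 2.
Bags: B1 = {a, c, d}  B2 = {c, d, e}  B3 = {c, d, f}  B4 = {c, d, g}  B5 = {b, c, d}
Tree: B1–B2, B2–B3, B3–B4, B4–B5

Each bag holds 3 vertices, so the decomposition has width 2, which upper-bounds the treewidth. Since c–a–d–e–c is a cycle in G, G is not acyclic. Forests are exactly the graphs of treewidth ≤ 1, so tw(G) ≥ 2. Hence tw(G) = 2 exactly.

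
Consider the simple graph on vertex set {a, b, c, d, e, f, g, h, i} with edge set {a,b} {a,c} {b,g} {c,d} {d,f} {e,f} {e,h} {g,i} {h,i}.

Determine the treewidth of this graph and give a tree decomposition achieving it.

Treewidth 2.
Bags: B1 = {e, f, h}  B2 = {f, h, i}  B3 = {f, g, i}  B4 = {b, f, g}  B5 = {a, b, f}  B6 = {a, c, f}  B7 = {c, d, f}
Tree: B1–B2, B2–B3, B3–B4, B4–B5, B5–B6, B6–B7

The largest bag has 3 vertices, giving width 2; this decomposition certifies tw(G) ≤ 2. For the lower bound, G contains the cycle f–e–h–i–g–b–a–c–d–f, so G is not a forest; only forests have treewidth ≤ 1, hence tw(G) ≥ 2. Hence tw(G) = 2 exactly.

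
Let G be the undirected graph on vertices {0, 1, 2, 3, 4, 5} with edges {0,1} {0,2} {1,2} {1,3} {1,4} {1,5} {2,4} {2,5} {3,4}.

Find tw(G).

A width-2 tree decomposition is:
Bags: B1 = {1, 2, 4}  B2 = {1, 3, 4}  B3 = {1, 2, 5}  B4 = {0, 1, 2}
Tree: B1–B2, B1–B3, B1–B4
Every bag has size at most 3, so the width is 3 − 1 = 2 and tw(G) ≤ 2. For the lower bound, the 3 vertices {0, 1, 2} are pairwise adjacent, and any tree decomposition puts a clique entirely inside one bag — forcing width ≥ 2. The upper and lower bounds meet at 2, so that is the treewidth.

2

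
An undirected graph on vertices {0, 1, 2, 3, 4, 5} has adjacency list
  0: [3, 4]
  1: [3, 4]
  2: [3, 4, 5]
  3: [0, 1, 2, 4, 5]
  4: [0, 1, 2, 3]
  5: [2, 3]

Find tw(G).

2

A width-2 tree decomposition is:
Bags: B1 = {1, 3, 4}  B2 = {2, 3, 4}  B3 = {2, 3, 5}  B4 = {0, 3, 4}
Tree: B1–B2, B2–B3, B2–B4
Each bag holds 3 vertices, so the decomposition has width 2, which upper-bounds the treewidth. On the other hand G contains the 3-clique {0, 3, 4}. A clique must lie in a single bag of any decomposition, so no decomposition can have width below 2. Hence tw(G) = 2 exactly.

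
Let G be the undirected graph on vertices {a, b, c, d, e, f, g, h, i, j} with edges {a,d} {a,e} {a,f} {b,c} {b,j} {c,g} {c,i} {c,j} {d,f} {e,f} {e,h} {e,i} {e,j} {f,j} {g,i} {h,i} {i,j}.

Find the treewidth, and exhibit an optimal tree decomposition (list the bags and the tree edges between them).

Treewidth 2.
One such decomposition:
Bags: B1 = {e, i, j}  B2 = {e, f, j}  B3 = {e, h, i}  B4 = {c, i, j}  B5 = {b, c, j}  B6 = {a, e, f}  B7 = {c, g, i}  B8 = {a, d, f}
Tree: B1–B2, B1–B3, B1–B4, B4–B5, B2–B6, B4–B7, B6–B8

The largest bag has 3 vertices, giving width 2; this decomposition certifies tw(G) ≤ 2. On the other hand G contains the 3-clique {a, d, f}. A clique must lie in a single bag of any decomposition, so no decomposition can have width below 2. Hence tw(G) = 2 exactly.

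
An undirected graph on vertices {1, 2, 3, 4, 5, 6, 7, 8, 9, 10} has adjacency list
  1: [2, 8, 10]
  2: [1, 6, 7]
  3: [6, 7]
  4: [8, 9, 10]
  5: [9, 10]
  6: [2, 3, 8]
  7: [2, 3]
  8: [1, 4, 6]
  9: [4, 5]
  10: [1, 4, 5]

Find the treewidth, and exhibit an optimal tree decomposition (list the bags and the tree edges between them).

Treewidth 2.
One such decomposition:
Bags: B1 = {2, 3, 7}  B2 = {2, 3, 6}  B3 = {1, 2, 6}  B4 = {1, 6, 8}  B5 = {1, 8, 10}  B6 = {4, 8, 10}  B7 = {4, 5, 10}  B8 = {4, 5, 9}
Tree: B1–B2, B2–B3, B3–B4, B4–B5, B5–B6, B6–B7, B7–B8

The largest bag has 3 vertices, giving width 2; this decomposition certifies tw(G) ≤ 2. Since 7–3–6–2–7 is a cycle in G, G is not acyclic. Forests are exactly the graphs of treewidth ≤ 1, so tw(G) ≥ 2. Combining the bounds, tw(G) = 2.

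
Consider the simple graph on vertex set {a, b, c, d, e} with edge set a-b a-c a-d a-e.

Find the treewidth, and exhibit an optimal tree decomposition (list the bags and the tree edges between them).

Each bag holds 2 vertices, so the decomposition has width 1, which upper-bounds the treewidth. G has an edge, so its treewidth is at least 1. The upper and lower bounds meet at 1, so that is the treewidth.

Treewidth 1.
One such decomposition:
Bags: B1 = {a, e}  B2 = {a, c}  B3 = {a, b}  B4 = {a, d}
Tree: B1–B2, B1–B3, B1–B4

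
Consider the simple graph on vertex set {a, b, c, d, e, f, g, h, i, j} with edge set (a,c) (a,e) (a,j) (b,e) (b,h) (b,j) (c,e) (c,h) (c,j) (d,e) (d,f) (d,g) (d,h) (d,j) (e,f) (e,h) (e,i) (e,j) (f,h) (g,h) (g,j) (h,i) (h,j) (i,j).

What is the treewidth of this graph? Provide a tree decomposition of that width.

Treewidth 3.
One such decomposition:
Bags: B1 = {e, h, i, j}  B2 = {d, e, h, j}  B3 = {d, e, f, h}  B4 = {d, g, h, j}  B5 = {c, e, h, j}  B6 = {a, c, e, j}  B7 = {b, e, h, j}
Tree: B1–B2, B2–B3, B2–B4, B2–B5, B5–B6, B5–B7

The largest bag has 4 vertices, giving width 3; this decomposition certifies tw(G) ≤ 3. On the other hand G contains the 4-clique {d, g, h, j}. A clique must lie in a single bag of any decomposition, so no decomposition can have width below 3. Therefore the treewidth is 3.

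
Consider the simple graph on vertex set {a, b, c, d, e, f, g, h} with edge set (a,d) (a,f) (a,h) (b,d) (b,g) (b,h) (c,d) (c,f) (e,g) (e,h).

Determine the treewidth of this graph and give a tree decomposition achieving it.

Each bag holds 3 vertices, so the decomposition has width 2, which upper-bounds the treewidth. Since g–e–h–b–g is a cycle in G, G is not acyclic. Forests are exactly the graphs of treewidth ≤ 1, so tw(G) ≥ 2. Combining the bounds, tw(G) = 2.

Treewidth 2.
Bags: B1 = {b, e, g}  B2 = {b, e, h}  B3 = {b, d, h}  B4 = {a, d, h}  B5 = {a, c, d}  B6 = {a, c, f}
Tree: B1–B2, B2–B3, B3–B4, B4–B5, B5–B6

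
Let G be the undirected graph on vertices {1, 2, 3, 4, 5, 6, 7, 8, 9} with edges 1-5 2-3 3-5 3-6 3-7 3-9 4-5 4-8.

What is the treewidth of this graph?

A width-1 tree decomposition is:
Bags: B1 = {2, 3}  B2 = {3, 9}  B3 = {3, 5}  B4 = {1, 5}  B5 = {4, 5}  B6 = {3, 6}  B7 = {4, 8}  B8 = {3, 7}
Tree: B1–B2, B2–B3, B3–B4, B3–B5, B3–B6, B5–B7, B1–B8
Each bag holds 2 vertices, so the decomposition has width 1, which upper-bounds the treewidth. G has an edge, so its treewidth is at least 1. Therefore the treewidth is 1.

1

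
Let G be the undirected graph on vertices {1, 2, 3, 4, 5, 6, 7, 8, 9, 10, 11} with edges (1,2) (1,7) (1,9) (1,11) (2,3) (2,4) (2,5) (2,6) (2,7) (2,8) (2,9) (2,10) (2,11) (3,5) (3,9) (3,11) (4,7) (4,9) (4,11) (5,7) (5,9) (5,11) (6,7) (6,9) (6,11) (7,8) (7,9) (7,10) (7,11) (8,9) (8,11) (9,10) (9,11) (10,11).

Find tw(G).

4

A width-4 tree decomposition is:
Bags: B1 = {2, 7, 9, 10, 11}  B2 = {2, 5, 7, 9, 11}  B3 = {1, 2, 7, 9, 11}  B4 = {2, 7, 8, 9, 11}  B5 = {2, 6, 7, 9, 11}  B6 = {2, 4, 7, 9, 11}  B7 = {2, 3, 5, 9, 11}
Tree: B1–B2, B1–B3, B2–B4, B3–B5, B2–B6, B2–B7
The largest bag has 5 vertices, giving width 4; this decomposition certifies tw(G) ≤ 4. On the other hand G contains the 5-clique {2, 3, 5, 9, 11}. A clique must lie in a single bag of any decomposition, so no decomposition can have width below 4. Therefore the treewidth is 4.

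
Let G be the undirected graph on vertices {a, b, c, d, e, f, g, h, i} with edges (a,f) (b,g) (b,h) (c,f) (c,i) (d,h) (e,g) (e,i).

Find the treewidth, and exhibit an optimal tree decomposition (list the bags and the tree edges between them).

Each bag holds 2 vertices, so the decomposition has width 1, which upper-bounds the treewidth. Since G has at least one edge (e.g. d–h), it is not an edgeless graph, so tw(G) ≥ 1. Therefore the treewidth is 1.

Treewidth 1.
Bags: B1 = {d, h}  B2 = {b, h}  B3 = {b, g}  B4 = {e, g}  B5 = {e, i}  B6 = {c, i}  B7 = {c, f}  B8 = {a, f}
Tree: B1–B2, B2–B3, B3–B4, B4–B5, B5–B6, B6–B7, B7–B8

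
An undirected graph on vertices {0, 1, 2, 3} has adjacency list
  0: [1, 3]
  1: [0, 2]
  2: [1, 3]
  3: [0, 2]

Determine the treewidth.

2

A width-2 tree decomposition is:
Bags: B1 = {0, 2, 3}  B2 = {0, 1, 2}
Tree: B1–B2
Each bag holds 3 vertices, so the decomposition has width 2, which upper-bounds the treewidth. Since 0–3–2–1–0 is a cycle in G, G is not acyclic. Forests are exactly the graphs of treewidth ≤ 1, so tw(G) ≥ 2. Combining the bounds, tw(G) = 2.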